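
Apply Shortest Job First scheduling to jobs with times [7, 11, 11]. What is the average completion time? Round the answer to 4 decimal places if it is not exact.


SJF order (ascending): [7, 11, 11]
Completion times:
  Job 1: burst=7, C=7
  Job 2: burst=11, C=18
  Job 3: burst=11, C=29
Average completion = 54/3 = 18.0

18.0


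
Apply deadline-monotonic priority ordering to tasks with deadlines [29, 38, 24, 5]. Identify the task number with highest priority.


Sort tasks by relative deadline (ascending):
  Task 4: deadline = 5
  Task 3: deadline = 24
  Task 1: deadline = 29
  Task 2: deadline = 38
Priority order (highest first): [4, 3, 1, 2]
Highest priority task = 4

4


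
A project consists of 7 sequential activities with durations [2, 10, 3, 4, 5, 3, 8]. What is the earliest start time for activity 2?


Activity 2 starts after activities 1 through 1 complete.
Predecessor durations: [2]
ES = 2 = 2

2


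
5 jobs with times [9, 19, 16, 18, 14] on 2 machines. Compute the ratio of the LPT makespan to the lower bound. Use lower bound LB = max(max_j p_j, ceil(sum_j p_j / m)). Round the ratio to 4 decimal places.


LPT order: [19, 18, 16, 14, 9]
Machine loads after assignment: [42, 34]
LPT makespan = 42
Lower bound = max(max_job, ceil(total/2)) = max(19, 38) = 38
Ratio = 42 / 38 = 1.1053

1.1053


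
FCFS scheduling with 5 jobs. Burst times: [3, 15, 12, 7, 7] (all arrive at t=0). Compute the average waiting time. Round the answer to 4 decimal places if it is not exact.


FCFS order (as given): [3, 15, 12, 7, 7]
Waiting times:
  Job 1: wait = 0
  Job 2: wait = 3
  Job 3: wait = 18
  Job 4: wait = 30
  Job 5: wait = 37
Sum of waiting times = 88
Average waiting time = 88/5 = 17.6

17.6


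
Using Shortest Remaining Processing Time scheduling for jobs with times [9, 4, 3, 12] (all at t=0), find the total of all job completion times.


Since all jobs arrive at t=0, SRPT equals SPT ordering.
SPT order: [3, 4, 9, 12]
Completion times:
  Job 1: p=3, C=3
  Job 2: p=4, C=7
  Job 3: p=9, C=16
  Job 4: p=12, C=28
Total completion time = 3 + 7 + 16 + 28 = 54

54


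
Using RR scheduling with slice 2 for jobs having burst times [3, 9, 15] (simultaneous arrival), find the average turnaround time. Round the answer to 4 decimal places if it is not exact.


Time quantum = 2
Execution trace:
  J1 runs 2 units, time = 2
  J2 runs 2 units, time = 4
  J3 runs 2 units, time = 6
  J1 runs 1 units, time = 7
  J2 runs 2 units, time = 9
  J3 runs 2 units, time = 11
  J2 runs 2 units, time = 13
  J3 runs 2 units, time = 15
  J2 runs 2 units, time = 17
  J3 runs 2 units, time = 19
  J2 runs 1 units, time = 20
  J3 runs 2 units, time = 22
  J3 runs 2 units, time = 24
  J3 runs 2 units, time = 26
  J3 runs 1 units, time = 27
Finish times: [7, 20, 27]
Average turnaround = 54/3 = 18.0

18.0


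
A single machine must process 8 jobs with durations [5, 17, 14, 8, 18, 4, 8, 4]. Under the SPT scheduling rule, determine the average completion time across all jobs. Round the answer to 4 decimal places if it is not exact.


Sort jobs by processing time (SPT order): [4, 4, 5, 8, 8, 14, 17, 18]
Compute completion times sequentially:
  Job 1: processing = 4, completes at 4
  Job 2: processing = 4, completes at 8
  Job 3: processing = 5, completes at 13
  Job 4: processing = 8, completes at 21
  Job 5: processing = 8, completes at 29
  Job 6: processing = 14, completes at 43
  Job 7: processing = 17, completes at 60
  Job 8: processing = 18, completes at 78
Sum of completion times = 256
Average completion time = 256/8 = 32.0

32.0


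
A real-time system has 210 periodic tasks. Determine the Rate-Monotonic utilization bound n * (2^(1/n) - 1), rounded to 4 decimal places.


Compute 2^(1/210) = 1.0033061542
Subtract 1: 1.0033061542 - 1 = 0.0033061542
Multiply by n: 210 * 0.0033061542 = 0.6942923820
Round to 4 dp: 0.6943

0.6943


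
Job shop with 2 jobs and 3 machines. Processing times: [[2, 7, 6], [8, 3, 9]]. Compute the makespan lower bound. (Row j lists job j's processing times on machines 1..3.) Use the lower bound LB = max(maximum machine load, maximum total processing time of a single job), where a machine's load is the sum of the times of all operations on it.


Machine loads:
  Machine 1: 2 + 8 = 10
  Machine 2: 7 + 3 = 10
  Machine 3: 6 + 9 = 15
Max machine load = 15
Job totals:
  Job 1: 15
  Job 2: 20
Max job total = 20
Lower bound = max(15, 20) = 20

20


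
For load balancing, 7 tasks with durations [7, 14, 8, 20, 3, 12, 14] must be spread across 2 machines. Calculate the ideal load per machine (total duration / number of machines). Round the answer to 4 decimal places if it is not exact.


Total processing time = 7 + 14 + 8 + 20 + 3 + 12 + 14 = 78
Number of machines = 2
Ideal balanced load = 78 / 2 = 39.0

39.0


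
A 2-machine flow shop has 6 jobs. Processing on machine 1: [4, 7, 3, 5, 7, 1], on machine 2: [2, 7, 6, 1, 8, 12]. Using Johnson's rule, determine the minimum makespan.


Apply Johnson's rule:
  Group 1 (a <= b): [(6, 1, 12), (3, 3, 6), (2, 7, 7), (5, 7, 8)]
  Group 2 (a > b): [(1, 4, 2), (4, 5, 1)]
Optimal job order: [6, 3, 2, 5, 1, 4]
Schedule:
  Job 6: M1 done at 1, M2 done at 13
  Job 3: M1 done at 4, M2 done at 19
  Job 2: M1 done at 11, M2 done at 26
  Job 5: M1 done at 18, M2 done at 34
  Job 1: M1 done at 22, M2 done at 36
  Job 4: M1 done at 27, M2 done at 37
Makespan = 37

37


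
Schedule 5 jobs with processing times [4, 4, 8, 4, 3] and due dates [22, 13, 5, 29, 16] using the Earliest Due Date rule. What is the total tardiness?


Sort by due date (EDD order): [(8, 5), (4, 13), (3, 16), (4, 22), (4, 29)]
Compute completion times and tardiness:
  Job 1: p=8, d=5, C=8, tardiness=max(0,8-5)=3
  Job 2: p=4, d=13, C=12, tardiness=max(0,12-13)=0
  Job 3: p=3, d=16, C=15, tardiness=max(0,15-16)=0
  Job 4: p=4, d=22, C=19, tardiness=max(0,19-22)=0
  Job 5: p=4, d=29, C=23, tardiness=max(0,23-29)=0
Total tardiness = 3

3


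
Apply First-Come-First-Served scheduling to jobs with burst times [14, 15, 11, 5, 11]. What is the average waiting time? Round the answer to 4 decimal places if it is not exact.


FCFS order (as given): [14, 15, 11, 5, 11]
Waiting times:
  Job 1: wait = 0
  Job 2: wait = 14
  Job 3: wait = 29
  Job 4: wait = 40
  Job 5: wait = 45
Sum of waiting times = 128
Average waiting time = 128/5 = 25.6

25.6


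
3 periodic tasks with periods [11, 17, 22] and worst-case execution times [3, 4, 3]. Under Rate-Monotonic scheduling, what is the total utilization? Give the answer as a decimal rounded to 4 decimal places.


Compute individual utilizations (exact fractions):
  Task 1: C/T = 3/11 (approx. 0.2727)
  Task 2: C/T = 4/17 (approx. 0.2353)
  Task 3: C/T = 3/22 (approx. 0.1364)
Total utilization U = 3/11 + 4/17 + 3/22 = 241/374
Rounded to 4 decimal places: U = 0.6444
RM (Liu & Layland) bound for 3 tasks = 0.779763; compare with U = 241/374 (approx. 0.644385)
U <= bound, so schedulable by RM sufficient condition.

0.6444


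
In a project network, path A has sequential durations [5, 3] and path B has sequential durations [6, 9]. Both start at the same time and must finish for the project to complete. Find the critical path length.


Path A total = 5 + 3 = 8
Path B total = 6 + 9 = 15
Critical path = longest path = max(8, 15) = 15

15


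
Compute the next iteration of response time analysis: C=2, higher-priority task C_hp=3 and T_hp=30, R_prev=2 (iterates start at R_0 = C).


R_next = C + ceil(R_prev / T_hp) * C_hp
ceil(2 / 30) = ceil(0.0667) = 1
Interference = 1 * 3 = 3
R_next = 2 + 3 = 5

5


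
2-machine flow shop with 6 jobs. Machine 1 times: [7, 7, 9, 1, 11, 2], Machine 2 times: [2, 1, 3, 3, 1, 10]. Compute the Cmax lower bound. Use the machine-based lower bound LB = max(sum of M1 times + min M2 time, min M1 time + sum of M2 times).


LB1 = sum(M1 times) + min(M2 times) = 37 + 1 = 38
LB2 = min(M1 times) + sum(M2 times) = 1 + 20 = 21
Lower bound = max(LB1, LB2) = max(38, 21) = 38

38


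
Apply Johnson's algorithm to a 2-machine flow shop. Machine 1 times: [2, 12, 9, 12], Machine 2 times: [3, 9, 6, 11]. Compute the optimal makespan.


Apply Johnson's rule:
  Group 1 (a <= b): [(1, 2, 3)]
  Group 2 (a > b): [(4, 12, 11), (2, 12, 9), (3, 9, 6)]
Optimal job order: [1, 4, 2, 3]
Schedule:
  Job 1: M1 done at 2, M2 done at 5
  Job 4: M1 done at 14, M2 done at 25
  Job 2: M1 done at 26, M2 done at 35
  Job 3: M1 done at 35, M2 done at 41
Makespan = 41

41


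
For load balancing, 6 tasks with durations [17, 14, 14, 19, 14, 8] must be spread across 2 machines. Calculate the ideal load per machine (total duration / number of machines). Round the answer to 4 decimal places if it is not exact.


Total processing time = 17 + 14 + 14 + 19 + 14 + 8 = 86
Number of machines = 2
Ideal balanced load = 86 / 2 = 43.0

43.0


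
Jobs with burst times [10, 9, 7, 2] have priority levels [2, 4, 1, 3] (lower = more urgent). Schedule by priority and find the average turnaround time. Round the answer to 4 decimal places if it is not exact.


Sort by priority (ascending = highest first):
Order: [(1, 7), (2, 10), (3, 2), (4, 9)]
Completion times:
  Priority 1, burst=7, C=7
  Priority 2, burst=10, C=17
  Priority 3, burst=2, C=19
  Priority 4, burst=9, C=28
Average turnaround = 71/4 = 17.75

17.75


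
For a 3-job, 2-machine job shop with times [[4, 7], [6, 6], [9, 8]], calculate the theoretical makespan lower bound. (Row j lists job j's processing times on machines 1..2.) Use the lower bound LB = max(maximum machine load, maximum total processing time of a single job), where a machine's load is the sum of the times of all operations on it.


Machine loads:
  Machine 1: 4 + 6 + 9 = 19
  Machine 2: 7 + 6 + 8 = 21
Max machine load = 21
Job totals:
  Job 1: 11
  Job 2: 12
  Job 3: 17
Max job total = 17
Lower bound = max(21, 17) = 21

21


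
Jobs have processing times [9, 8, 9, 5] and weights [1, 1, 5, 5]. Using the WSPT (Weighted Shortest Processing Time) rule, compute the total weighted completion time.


Compute p/w ratios and sort ascending (WSPT): [(5, 5), (9, 5), (8, 1), (9, 1)]
Compute weighted completion times:
  Job (p=5,w=5): C=5, w*C=5*5=25
  Job (p=9,w=5): C=14, w*C=5*14=70
  Job (p=8,w=1): C=22, w*C=1*22=22
  Job (p=9,w=1): C=31, w*C=1*31=31
Total weighted completion time = 148

148


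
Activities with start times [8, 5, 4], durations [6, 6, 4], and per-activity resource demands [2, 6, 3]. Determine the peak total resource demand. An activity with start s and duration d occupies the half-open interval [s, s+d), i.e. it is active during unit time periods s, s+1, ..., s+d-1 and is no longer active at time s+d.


Each activity i is active on [start_i, start_i + duration_i).
Compute total resource usage per time slot:
  t=0: active resources = [], total = 0
  t=1: active resources = [], total = 0
  t=2: active resources = [], total = 0
  t=3: active resources = [], total = 0
  t=4: active resources = [3], total = 3
  t=5: active resources = [6, 3], total = 9
  t=6: active resources = [6, 3], total = 9
  t=7: active resources = [6, 3], total = 9
  t=8: active resources = [2, 6], total = 8
  t=9: active resources = [2, 6], total = 8
  t=10: active resources = [2, 6], total = 8
  t=11: active resources = [2], total = 2
  t=12: active resources = [2], total = 2
  t=13: active resources = [2], total = 2
Peak resource demand = 9

9


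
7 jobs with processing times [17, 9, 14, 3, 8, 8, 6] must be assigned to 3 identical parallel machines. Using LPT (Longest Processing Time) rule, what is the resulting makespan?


Sort jobs in decreasing order (LPT): [17, 14, 9, 8, 8, 6, 3]
Assign each job to the least loaded machine:
  Machine 1: jobs [17, 6], load = 23
  Machine 2: jobs [14, 8], load = 22
  Machine 3: jobs [9, 8, 3], load = 20
Makespan = max load = 23

23


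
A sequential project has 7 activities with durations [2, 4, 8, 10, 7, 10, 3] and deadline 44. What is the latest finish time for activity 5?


LF(activity 5) = deadline - sum of successor durations
Successors: activities 6 through 7 with durations [10, 3]
Sum of successor durations = 13
LF = 44 - 13 = 31

31


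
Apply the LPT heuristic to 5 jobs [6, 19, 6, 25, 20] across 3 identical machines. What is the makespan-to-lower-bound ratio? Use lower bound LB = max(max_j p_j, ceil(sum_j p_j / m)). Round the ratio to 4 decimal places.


LPT order: [25, 20, 19, 6, 6]
Machine loads after assignment: [25, 26, 25]
LPT makespan = 26
Lower bound = max(max_job, ceil(total/3)) = max(25, 26) = 26
Ratio = 26 / 26 = 1.0

1.0


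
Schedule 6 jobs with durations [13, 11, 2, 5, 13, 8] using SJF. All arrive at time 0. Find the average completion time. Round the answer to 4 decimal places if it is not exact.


SJF order (ascending): [2, 5, 8, 11, 13, 13]
Completion times:
  Job 1: burst=2, C=2
  Job 2: burst=5, C=7
  Job 3: burst=8, C=15
  Job 4: burst=11, C=26
  Job 5: burst=13, C=39
  Job 6: burst=13, C=52
Average completion = 141/6 = 23.5

23.5


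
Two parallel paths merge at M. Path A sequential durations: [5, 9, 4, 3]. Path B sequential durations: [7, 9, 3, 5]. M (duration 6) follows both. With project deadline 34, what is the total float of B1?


Forward pass: ES(B1) = sum of predecessors on chain B = 0
EF = ES + duration = 0 + 7 = 7
Backward pass: LF(M) = deadline = 34; LS(M) = 34 - 6 = 28
LF(B1) = LS(M) - sum(successors on chain B) = 28 - 17 = 11
LS = LF - duration = 11 - 7 = 4
Total float = LS - ES = 4 - 0 = 4

4


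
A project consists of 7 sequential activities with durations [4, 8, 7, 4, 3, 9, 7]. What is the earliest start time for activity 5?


Activity 5 starts after activities 1 through 4 complete.
Predecessor durations: [4, 8, 7, 4]
ES = 4 + 8 + 7 + 4 = 23

23


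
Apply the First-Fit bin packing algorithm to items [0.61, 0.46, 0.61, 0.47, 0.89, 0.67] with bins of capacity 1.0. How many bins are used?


Place items sequentially using First-Fit:
  Item 0.61 -> new Bin 1
  Item 0.46 -> new Bin 2
  Item 0.61 -> new Bin 3
  Item 0.47 -> Bin 2 (now 0.93)
  Item 0.89 -> new Bin 4
  Item 0.67 -> new Bin 5
Total bins used = 5

5


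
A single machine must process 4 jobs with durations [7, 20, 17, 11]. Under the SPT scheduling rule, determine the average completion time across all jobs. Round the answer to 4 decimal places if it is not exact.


Sort jobs by processing time (SPT order): [7, 11, 17, 20]
Compute completion times sequentially:
  Job 1: processing = 7, completes at 7
  Job 2: processing = 11, completes at 18
  Job 3: processing = 17, completes at 35
  Job 4: processing = 20, completes at 55
Sum of completion times = 115
Average completion time = 115/4 = 28.75

28.75


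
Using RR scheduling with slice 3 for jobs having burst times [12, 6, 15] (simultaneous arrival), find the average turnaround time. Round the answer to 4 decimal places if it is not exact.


Time quantum = 3
Execution trace:
  J1 runs 3 units, time = 3
  J2 runs 3 units, time = 6
  J3 runs 3 units, time = 9
  J1 runs 3 units, time = 12
  J2 runs 3 units, time = 15
  J3 runs 3 units, time = 18
  J1 runs 3 units, time = 21
  J3 runs 3 units, time = 24
  J1 runs 3 units, time = 27
  J3 runs 3 units, time = 30
  J3 runs 3 units, time = 33
Finish times: [27, 15, 33]
Average turnaround = 75/3 = 25.0

25.0


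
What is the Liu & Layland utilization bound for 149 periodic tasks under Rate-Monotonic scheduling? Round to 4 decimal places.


Compute 2^(1/149) = 1.0046628318
Subtract 1: 1.0046628318 - 1 = 0.0046628318
Multiply by n: 149 * 0.0046628318 = 0.6947619382
Round to 4 dp: 0.6948

0.6948


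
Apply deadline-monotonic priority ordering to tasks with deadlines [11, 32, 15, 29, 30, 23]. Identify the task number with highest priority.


Sort tasks by relative deadline (ascending):
  Task 1: deadline = 11
  Task 3: deadline = 15
  Task 6: deadline = 23
  Task 4: deadline = 29
  Task 5: deadline = 30
  Task 2: deadline = 32
Priority order (highest first): [1, 3, 6, 4, 5, 2]
Highest priority task = 1

1


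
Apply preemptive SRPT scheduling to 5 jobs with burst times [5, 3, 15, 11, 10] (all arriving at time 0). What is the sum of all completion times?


Since all jobs arrive at t=0, SRPT equals SPT ordering.
SPT order: [3, 5, 10, 11, 15]
Completion times:
  Job 1: p=3, C=3
  Job 2: p=5, C=8
  Job 3: p=10, C=18
  Job 4: p=11, C=29
  Job 5: p=15, C=44
Total completion time = 3 + 8 + 18 + 29 + 44 = 102

102


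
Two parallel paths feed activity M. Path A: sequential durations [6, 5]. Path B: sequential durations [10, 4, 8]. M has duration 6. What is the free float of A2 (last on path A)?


ES(A2) = sum of predecessors on chain A = 6
EF(A2) = ES + duration = 6 + 5 = 11
Successor of A2 is M. ES(M) = max(sum(A), sum(B)) = max(11, 22) = 22
Free float = ES(successor) - EF(current) = 22 - 11 = 11

11


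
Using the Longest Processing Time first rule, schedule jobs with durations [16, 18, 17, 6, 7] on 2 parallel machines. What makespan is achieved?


Sort jobs in decreasing order (LPT): [18, 17, 16, 7, 6]
Assign each job to the least loaded machine:
  Machine 1: jobs [18, 7, 6], load = 31
  Machine 2: jobs [17, 16], load = 33
Makespan = max load = 33

33


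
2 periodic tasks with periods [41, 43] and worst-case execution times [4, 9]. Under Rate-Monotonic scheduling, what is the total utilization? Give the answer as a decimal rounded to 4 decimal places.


Compute individual utilizations (exact fractions):
  Task 1: C/T = 4/41 (approx. 0.0976)
  Task 2: C/T = 9/43 (approx. 0.2093)
Total utilization U = 4/41 + 9/43 = 541/1763
Rounded to 4 decimal places: U = 0.3069
RM (Liu & Layland) bound for 2 tasks = 0.828427; compare with U = 541/1763 (approx. 0.306863)
U <= bound, so schedulable by RM sufficient condition.

0.3069


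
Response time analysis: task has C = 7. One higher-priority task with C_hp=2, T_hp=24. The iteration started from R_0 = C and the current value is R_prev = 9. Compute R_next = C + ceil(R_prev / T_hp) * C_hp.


R_next = C + ceil(R_prev / T_hp) * C_hp
ceil(9 / 24) = ceil(0.375) = 1
Interference = 1 * 2 = 2
R_next = 7 + 2 = 9
R_next = R_prev, so the iteration has converged (response time = 9).

9


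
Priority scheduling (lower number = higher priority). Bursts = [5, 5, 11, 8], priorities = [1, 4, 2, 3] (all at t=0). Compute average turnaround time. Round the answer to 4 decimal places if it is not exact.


Sort by priority (ascending = highest first):
Order: [(1, 5), (2, 11), (3, 8), (4, 5)]
Completion times:
  Priority 1, burst=5, C=5
  Priority 2, burst=11, C=16
  Priority 3, burst=8, C=24
  Priority 4, burst=5, C=29
Average turnaround = 74/4 = 18.5

18.5


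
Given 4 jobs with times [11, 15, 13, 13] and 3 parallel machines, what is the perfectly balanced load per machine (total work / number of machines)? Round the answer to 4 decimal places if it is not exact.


Total processing time = 11 + 15 + 13 + 13 = 52
Number of machines = 3
Ideal balanced load = 52 / 3 = 17.3333

17.3333


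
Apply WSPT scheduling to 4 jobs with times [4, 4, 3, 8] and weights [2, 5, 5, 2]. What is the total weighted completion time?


Compute p/w ratios and sort ascending (WSPT): [(3, 5), (4, 5), (4, 2), (8, 2)]
Compute weighted completion times:
  Job (p=3,w=5): C=3, w*C=5*3=15
  Job (p=4,w=5): C=7, w*C=5*7=35
  Job (p=4,w=2): C=11, w*C=2*11=22
  Job (p=8,w=2): C=19, w*C=2*19=38
Total weighted completion time = 110

110


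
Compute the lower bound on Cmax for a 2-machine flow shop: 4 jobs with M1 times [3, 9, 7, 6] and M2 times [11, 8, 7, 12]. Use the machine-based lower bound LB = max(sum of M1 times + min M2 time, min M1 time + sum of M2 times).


LB1 = sum(M1 times) + min(M2 times) = 25 + 7 = 32
LB2 = min(M1 times) + sum(M2 times) = 3 + 38 = 41
Lower bound = max(LB1, LB2) = max(32, 41) = 41

41


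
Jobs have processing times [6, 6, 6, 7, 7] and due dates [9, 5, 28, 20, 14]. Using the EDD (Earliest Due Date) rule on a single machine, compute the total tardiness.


Sort by due date (EDD order): [(6, 5), (6, 9), (7, 14), (7, 20), (6, 28)]
Compute completion times and tardiness:
  Job 1: p=6, d=5, C=6, tardiness=max(0,6-5)=1
  Job 2: p=6, d=9, C=12, tardiness=max(0,12-9)=3
  Job 3: p=7, d=14, C=19, tardiness=max(0,19-14)=5
  Job 4: p=7, d=20, C=26, tardiness=max(0,26-20)=6
  Job 5: p=6, d=28, C=32, tardiness=max(0,32-28)=4
Total tardiness = 19

19


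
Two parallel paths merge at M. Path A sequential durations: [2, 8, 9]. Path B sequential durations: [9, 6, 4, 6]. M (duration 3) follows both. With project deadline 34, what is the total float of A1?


Forward pass: ES(A1) = sum of predecessors on chain A = 0
EF = ES + duration = 0 + 2 = 2
Backward pass: LF(M) = deadline = 34; LS(M) = 34 - 3 = 31
LF(A1) = LS(M) - sum(successors on chain A) = 31 - 17 = 14
LS = LF - duration = 14 - 2 = 12
Total float = LS - ES = 12 - 0 = 12

12


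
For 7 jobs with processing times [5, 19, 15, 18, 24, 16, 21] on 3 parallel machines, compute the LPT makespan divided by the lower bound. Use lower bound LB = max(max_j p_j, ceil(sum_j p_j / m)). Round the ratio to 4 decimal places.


LPT order: [24, 21, 19, 18, 16, 15, 5]
Machine loads after assignment: [39, 42, 37]
LPT makespan = 42
Lower bound = max(max_job, ceil(total/3)) = max(24, 40) = 40
Ratio = 42 / 40 = 1.05

1.05


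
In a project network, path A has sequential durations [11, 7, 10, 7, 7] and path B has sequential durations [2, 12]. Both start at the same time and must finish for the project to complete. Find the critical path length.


Path A total = 11 + 7 + 10 + 7 + 7 = 42
Path B total = 2 + 12 = 14
Critical path = longest path = max(42, 14) = 42

42


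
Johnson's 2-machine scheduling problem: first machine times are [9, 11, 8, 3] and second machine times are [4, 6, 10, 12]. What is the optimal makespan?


Apply Johnson's rule:
  Group 1 (a <= b): [(4, 3, 12), (3, 8, 10)]
  Group 2 (a > b): [(2, 11, 6), (1, 9, 4)]
Optimal job order: [4, 3, 2, 1]
Schedule:
  Job 4: M1 done at 3, M2 done at 15
  Job 3: M1 done at 11, M2 done at 25
  Job 2: M1 done at 22, M2 done at 31
  Job 1: M1 done at 31, M2 done at 35
Makespan = 35

35


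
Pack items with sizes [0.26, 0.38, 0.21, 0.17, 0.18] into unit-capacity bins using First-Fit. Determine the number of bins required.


Place items sequentially using First-Fit:
  Item 0.26 -> new Bin 1
  Item 0.38 -> Bin 1 (now 0.64)
  Item 0.21 -> Bin 1 (now 0.85)
  Item 0.17 -> new Bin 2
  Item 0.18 -> Bin 2 (now 0.35)
Total bins used = 2

2


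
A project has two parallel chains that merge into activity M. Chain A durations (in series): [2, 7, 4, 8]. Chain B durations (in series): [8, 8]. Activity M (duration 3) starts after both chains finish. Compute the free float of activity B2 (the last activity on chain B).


ES(B2) = sum of predecessors on chain B = 8
EF(B2) = ES + duration = 8 + 8 = 16
Successor of B2 is M. ES(M) = max(sum(A), sum(B)) = max(21, 16) = 21
Free float = ES(successor) - EF(current) = 21 - 16 = 5

5


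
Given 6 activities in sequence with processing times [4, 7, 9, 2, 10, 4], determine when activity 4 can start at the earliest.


Activity 4 starts after activities 1 through 3 complete.
Predecessor durations: [4, 7, 9]
ES = 4 + 7 + 9 = 20

20


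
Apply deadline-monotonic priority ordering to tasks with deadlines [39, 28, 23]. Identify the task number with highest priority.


Sort tasks by relative deadline (ascending):
  Task 3: deadline = 23
  Task 2: deadline = 28
  Task 1: deadline = 39
Priority order (highest first): [3, 2, 1]
Highest priority task = 3

3


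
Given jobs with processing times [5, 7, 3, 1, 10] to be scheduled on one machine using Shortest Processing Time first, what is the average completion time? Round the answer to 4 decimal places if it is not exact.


Sort jobs by processing time (SPT order): [1, 3, 5, 7, 10]
Compute completion times sequentially:
  Job 1: processing = 1, completes at 1
  Job 2: processing = 3, completes at 4
  Job 3: processing = 5, completes at 9
  Job 4: processing = 7, completes at 16
  Job 5: processing = 10, completes at 26
Sum of completion times = 56
Average completion time = 56/5 = 11.2

11.2


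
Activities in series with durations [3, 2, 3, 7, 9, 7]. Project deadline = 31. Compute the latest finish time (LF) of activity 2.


LF(activity 2) = deadline - sum of successor durations
Successors: activities 3 through 6 with durations [3, 7, 9, 7]
Sum of successor durations = 26
LF = 31 - 26 = 5

5


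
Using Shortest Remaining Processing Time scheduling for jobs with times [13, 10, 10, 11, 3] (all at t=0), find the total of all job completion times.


Since all jobs arrive at t=0, SRPT equals SPT ordering.
SPT order: [3, 10, 10, 11, 13]
Completion times:
  Job 1: p=3, C=3
  Job 2: p=10, C=13
  Job 3: p=10, C=23
  Job 4: p=11, C=34
  Job 5: p=13, C=47
Total completion time = 3 + 13 + 23 + 34 + 47 = 120

120


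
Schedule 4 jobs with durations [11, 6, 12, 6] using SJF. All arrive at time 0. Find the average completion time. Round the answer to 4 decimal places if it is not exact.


SJF order (ascending): [6, 6, 11, 12]
Completion times:
  Job 1: burst=6, C=6
  Job 2: burst=6, C=12
  Job 3: burst=11, C=23
  Job 4: burst=12, C=35
Average completion = 76/4 = 19.0

19.0


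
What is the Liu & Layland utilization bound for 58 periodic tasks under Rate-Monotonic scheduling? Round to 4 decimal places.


Compute 2^(1/58) = 1.0120225098
Subtract 1: 1.0120225098 - 1 = 0.0120225098
Multiply by n: 58 * 0.0120225098 = 0.6973055684
Round to 4 dp: 0.6973

0.6973


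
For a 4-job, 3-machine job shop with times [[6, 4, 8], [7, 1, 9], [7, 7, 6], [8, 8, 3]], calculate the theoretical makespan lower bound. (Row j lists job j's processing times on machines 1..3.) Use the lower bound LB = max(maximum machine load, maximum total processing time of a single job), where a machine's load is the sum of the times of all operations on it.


Machine loads:
  Machine 1: 6 + 7 + 7 + 8 = 28
  Machine 2: 4 + 1 + 7 + 8 = 20
  Machine 3: 8 + 9 + 6 + 3 = 26
Max machine load = 28
Job totals:
  Job 1: 18
  Job 2: 17
  Job 3: 20
  Job 4: 19
Max job total = 20
Lower bound = max(28, 20) = 28

28


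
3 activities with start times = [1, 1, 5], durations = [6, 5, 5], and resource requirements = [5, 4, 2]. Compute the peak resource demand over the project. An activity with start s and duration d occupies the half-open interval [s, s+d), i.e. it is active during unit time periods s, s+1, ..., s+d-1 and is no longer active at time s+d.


Each activity i is active on [start_i, start_i + duration_i).
Compute total resource usage per time slot:
  t=0: active resources = [], total = 0
  t=1: active resources = [5, 4], total = 9
  t=2: active resources = [5, 4], total = 9
  t=3: active resources = [5, 4], total = 9
  t=4: active resources = [5, 4], total = 9
  t=5: active resources = [5, 4, 2], total = 11
  t=6: active resources = [5, 2], total = 7
  t=7: active resources = [2], total = 2
  t=8: active resources = [2], total = 2
  t=9: active resources = [2], total = 2
Peak resource demand = 11

11


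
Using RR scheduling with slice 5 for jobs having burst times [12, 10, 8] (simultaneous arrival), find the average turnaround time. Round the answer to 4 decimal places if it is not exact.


Time quantum = 5
Execution trace:
  J1 runs 5 units, time = 5
  J2 runs 5 units, time = 10
  J3 runs 5 units, time = 15
  J1 runs 5 units, time = 20
  J2 runs 5 units, time = 25
  J3 runs 3 units, time = 28
  J1 runs 2 units, time = 30
Finish times: [30, 25, 28]
Average turnaround = 83/3 = 27.6667

27.6667


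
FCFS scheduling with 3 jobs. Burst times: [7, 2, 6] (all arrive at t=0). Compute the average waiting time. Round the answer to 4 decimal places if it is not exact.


FCFS order (as given): [7, 2, 6]
Waiting times:
  Job 1: wait = 0
  Job 2: wait = 7
  Job 3: wait = 9
Sum of waiting times = 16
Average waiting time = 16/3 = 5.3333

5.3333


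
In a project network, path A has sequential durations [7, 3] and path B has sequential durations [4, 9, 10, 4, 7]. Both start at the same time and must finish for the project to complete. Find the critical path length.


Path A total = 7 + 3 = 10
Path B total = 4 + 9 + 10 + 4 + 7 = 34
Critical path = longest path = max(10, 34) = 34

34


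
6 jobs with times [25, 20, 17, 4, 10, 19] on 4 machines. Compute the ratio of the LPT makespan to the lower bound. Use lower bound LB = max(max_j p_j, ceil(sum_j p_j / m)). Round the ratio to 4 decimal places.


LPT order: [25, 20, 19, 17, 10, 4]
Machine loads after assignment: [25, 20, 23, 27]
LPT makespan = 27
Lower bound = max(max_job, ceil(total/4)) = max(25, 24) = 25
Ratio = 27 / 25 = 1.08

1.08


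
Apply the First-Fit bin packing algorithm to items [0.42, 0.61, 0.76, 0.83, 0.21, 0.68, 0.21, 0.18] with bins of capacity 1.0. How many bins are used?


Place items sequentially using First-Fit:
  Item 0.42 -> new Bin 1
  Item 0.61 -> new Bin 2
  Item 0.76 -> new Bin 3
  Item 0.83 -> new Bin 4
  Item 0.21 -> Bin 1 (now 0.63)
  Item 0.68 -> new Bin 5
  Item 0.21 -> Bin 1 (now 0.84)
  Item 0.18 -> Bin 2 (now 0.79)
Total bins used = 5

5


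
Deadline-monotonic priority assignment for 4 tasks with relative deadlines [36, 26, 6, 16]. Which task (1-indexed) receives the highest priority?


Sort tasks by relative deadline (ascending):
  Task 3: deadline = 6
  Task 4: deadline = 16
  Task 2: deadline = 26
  Task 1: deadline = 36
Priority order (highest first): [3, 4, 2, 1]
Highest priority task = 3

3


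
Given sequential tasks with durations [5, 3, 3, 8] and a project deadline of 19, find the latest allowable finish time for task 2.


LF(activity 2) = deadline - sum of successor durations
Successors: activities 3 through 4 with durations [3, 8]
Sum of successor durations = 11
LF = 19 - 11 = 8

8


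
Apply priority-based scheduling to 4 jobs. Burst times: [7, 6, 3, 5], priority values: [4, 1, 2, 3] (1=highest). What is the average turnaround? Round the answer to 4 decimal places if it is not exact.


Sort by priority (ascending = highest first):
Order: [(1, 6), (2, 3), (3, 5), (4, 7)]
Completion times:
  Priority 1, burst=6, C=6
  Priority 2, burst=3, C=9
  Priority 3, burst=5, C=14
  Priority 4, burst=7, C=21
Average turnaround = 50/4 = 12.5

12.5


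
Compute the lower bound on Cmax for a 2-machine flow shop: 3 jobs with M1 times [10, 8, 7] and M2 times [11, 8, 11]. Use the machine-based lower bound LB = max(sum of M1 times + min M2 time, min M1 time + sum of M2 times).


LB1 = sum(M1 times) + min(M2 times) = 25 + 8 = 33
LB2 = min(M1 times) + sum(M2 times) = 7 + 30 = 37
Lower bound = max(LB1, LB2) = max(33, 37) = 37

37


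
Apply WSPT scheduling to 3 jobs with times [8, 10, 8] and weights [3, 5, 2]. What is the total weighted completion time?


Compute p/w ratios and sort ascending (WSPT): [(10, 5), (8, 3), (8, 2)]
Compute weighted completion times:
  Job (p=10,w=5): C=10, w*C=5*10=50
  Job (p=8,w=3): C=18, w*C=3*18=54
  Job (p=8,w=2): C=26, w*C=2*26=52
Total weighted completion time = 156

156


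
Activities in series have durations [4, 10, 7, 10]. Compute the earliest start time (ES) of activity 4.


Activity 4 starts after activities 1 through 3 complete.
Predecessor durations: [4, 10, 7]
ES = 4 + 10 + 7 = 21

21


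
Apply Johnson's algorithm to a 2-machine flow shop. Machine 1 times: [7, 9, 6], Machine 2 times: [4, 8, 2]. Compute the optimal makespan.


Apply Johnson's rule:
  Group 1 (a <= b): []
  Group 2 (a > b): [(2, 9, 8), (1, 7, 4), (3, 6, 2)]
Optimal job order: [2, 1, 3]
Schedule:
  Job 2: M1 done at 9, M2 done at 17
  Job 1: M1 done at 16, M2 done at 21
  Job 3: M1 done at 22, M2 done at 24
Makespan = 24

24


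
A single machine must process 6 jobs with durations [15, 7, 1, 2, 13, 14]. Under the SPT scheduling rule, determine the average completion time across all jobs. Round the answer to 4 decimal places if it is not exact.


Sort jobs by processing time (SPT order): [1, 2, 7, 13, 14, 15]
Compute completion times sequentially:
  Job 1: processing = 1, completes at 1
  Job 2: processing = 2, completes at 3
  Job 3: processing = 7, completes at 10
  Job 4: processing = 13, completes at 23
  Job 5: processing = 14, completes at 37
  Job 6: processing = 15, completes at 52
Sum of completion times = 126
Average completion time = 126/6 = 21.0

21.0


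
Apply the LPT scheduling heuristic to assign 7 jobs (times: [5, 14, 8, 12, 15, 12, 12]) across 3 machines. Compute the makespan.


Sort jobs in decreasing order (LPT): [15, 14, 12, 12, 12, 8, 5]
Assign each job to the least loaded machine:
  Machine 1: jobs [15, 8, 5], load = 28
  Machine 2: jobs [14, 12], load = 26
  Machine 3: jobs [12, 12], load = 24
Makespan = max load = 28

28


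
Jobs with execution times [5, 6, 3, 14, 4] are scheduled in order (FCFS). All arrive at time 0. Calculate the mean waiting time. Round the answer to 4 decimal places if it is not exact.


FCFS order (as given): [5, 6, 3, 14, 4]
Waiting times:
  Job 1: wait = 0
  Job 2: wait = 5
  Job 3: wait = 11
  Job 4: wait = 14
  Job 5: wait = 28
Sum of waiting times = 58
Average waiting time = 58/5 = 11.6

11.6


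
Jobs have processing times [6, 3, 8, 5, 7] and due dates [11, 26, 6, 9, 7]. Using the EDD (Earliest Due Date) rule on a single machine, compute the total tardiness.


Sort by due date (EDD order): [(8, 6), (7, 7), (5, 9), (6, 11), (3, 26)]
Compute completion times and tardiness:
  Job 1: p=8, d=6, C=8, tardiness=max(0,8-6)=2
  Job 2: p=7, d=7, C=15, tardiness=max(0,15-7)=8
  Job 3: p=5, d=9, C=20, tardiness=max(0,20-9)=11
  Job 4: p=6, d=11, C=26, tardiness=max(0,26-11)=15
  Job 5: p=3, d=26, C=29, tardiness=max(0,29-26)=3
Total tardiness = 39

39


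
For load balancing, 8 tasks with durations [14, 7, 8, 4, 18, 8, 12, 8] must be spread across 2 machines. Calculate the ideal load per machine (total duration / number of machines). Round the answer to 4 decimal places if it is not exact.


Total processing time = 14 + 7 + 8 + 4 + 18 + 8 + 12 + 8 = 79
Number of machines = 2
Ideal balanced load = 79 / 2 = 39.5

39.5


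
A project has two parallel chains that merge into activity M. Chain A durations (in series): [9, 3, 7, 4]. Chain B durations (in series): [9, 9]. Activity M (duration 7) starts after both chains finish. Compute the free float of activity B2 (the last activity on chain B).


ES(B2) = sum of predecessors on chain B = 9
EF(B2) = ES + duration = 9 + 9 = 18
Successor of B2 is M. ES(M) = max(sum(A), sum(B)) = max(23, 18) = 23
Free float = ES(successor) - EF(current) = 23 - 18 = 5

5


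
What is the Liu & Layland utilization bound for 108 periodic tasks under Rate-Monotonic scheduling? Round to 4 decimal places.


Compute 2^(1/108) = 1.0064386691
Subtract 1: 1.0064386691 - 1 = 0.0064386691
Multiply by n: 108 * 0.0064386691 = 0.6953762628
Round to 4 dp: 0.6954

0.6954


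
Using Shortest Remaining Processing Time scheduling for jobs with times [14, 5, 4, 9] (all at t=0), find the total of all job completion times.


Since all jobs arrive at t=0, SRPT equals SPT ordering.
SPT order: [4, 5, 9, 14]
Completion times:
  Job 1: p=4, C=4
  Job 2: p=5, C=9
  Job 3: p=9, C=18
  Job 4: p=14, C=32
Total completion time = 4 + 9 + 18 + 32 = 63

63


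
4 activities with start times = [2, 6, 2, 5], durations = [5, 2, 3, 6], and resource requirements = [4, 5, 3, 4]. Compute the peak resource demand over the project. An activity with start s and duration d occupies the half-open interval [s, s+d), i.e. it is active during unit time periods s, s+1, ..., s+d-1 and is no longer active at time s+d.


Each activity i is active on [start_i, start_i + duration_i).
Compute total resource usage per time slot:
  t=0: active resources = [], total = 0
  t=1: active resources = [], total = 0
  t=2: active resources = [4, 3], total = 7
  t=3: active resources = [4, 3], total = 7
  t=4: active resources = [4, 3], total = 7
  t=5: active resources = [4, 4], total = 8
  t=6: active resources = [4, 5, 4], total = 13
  t=7: active resources = [5, 4], total = 9
  t=8: active resources = [4], total = 4
  t=9: active resources = [4], total = 4
  t=10: active resources = [4], total = 4
Peak resource demand = 13

13


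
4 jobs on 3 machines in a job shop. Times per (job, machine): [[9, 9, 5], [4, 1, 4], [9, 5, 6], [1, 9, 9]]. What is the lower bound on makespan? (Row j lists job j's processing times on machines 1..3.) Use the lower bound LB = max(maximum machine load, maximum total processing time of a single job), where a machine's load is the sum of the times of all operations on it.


Machine loads:
  Machine 1: 9 + 4 + 9 + 1 = 23
  Machine 2: 9 + 1 + 5 + 9 = 24
  Machine 3: 5 + 4 + 6 + 9 = 24
Max machine load = 24
Job totals:
  Job 1: 23
  Job 2: 9
  Job 3: 20
  Job 4: 19
Max job total = 23
Lower bound = max(24, 23) = 24

24


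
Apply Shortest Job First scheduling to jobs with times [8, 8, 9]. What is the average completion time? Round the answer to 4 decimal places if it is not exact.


SJF order (ascending): [8, 8, 9]
Completion times:
  Job 1: burst=8, C=8
  Job 2: burst=8, C=16
  Job 3: burst=9, C=25
Average completion = 49/3 = 16.3333

16.3333


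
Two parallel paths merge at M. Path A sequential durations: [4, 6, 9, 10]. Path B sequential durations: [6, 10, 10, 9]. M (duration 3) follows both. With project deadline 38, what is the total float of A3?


Forward pass: ES(A3) = sum of predecessors on chain A = 10
EF = ES + duration = 10 + 9 = 19
Backward pass: LF(M) = deadline = 38; LS(M) = 38 - 3 = 35
LF(A3) = LS(M) - sum(successors on chain A) = 35 - 10 = 25
LS = LF - duration = 25 - 9 = 16
Total float = LS - ES = 16 - 10 = 6

6


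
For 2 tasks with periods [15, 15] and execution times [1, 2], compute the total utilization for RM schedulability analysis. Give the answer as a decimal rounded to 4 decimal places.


Compute individual utilizations (exact fractions):
  Task 1: C/T = 1/15 (approx. 0.0667)
  Task 2: C/T = 2/15 (approx. 0.1333)
Total utilization U = 1/15 + 2/15 = 1/5
Rounded to 4 decimal places: U = 0.2000
RM (Liu & Layland) bound for 2 tasks = 0.828427; compare with U = 1/5 (approx. 0.200000)
U <= bound, so schedulable by RM sufficient condition.

0.2000


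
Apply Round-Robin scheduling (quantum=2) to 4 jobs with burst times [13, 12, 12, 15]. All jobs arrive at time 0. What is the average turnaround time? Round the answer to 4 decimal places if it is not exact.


Time quantum = 2
Execution trace:
  J1 runs 2 units, time = 2
  J2 runs 2 units, time = 4
  J3 runs 2 units, time = 6
  J4 runs 2 units, time = 8
  J1 runs 2 units, time = 10
  J2 runs 2 units, time = 12
  J3 runs 2 units, time = 14
  J4 runs 2 units, time = 16
  J1 runs 2 units, time = 18
  J2 runs 2 units, time = 20
  J3 runs 2 units, time = 22
  J4 runs 2 units, time = 24
  J1 runs 2 units, time = 26
  J2 runs 2 units, time = 28
  J3 runs 2 units, time = 30
  J4 runs 2 units, time = 32
  J1 runs 2 units, time = 34
  J2 runs 2 units, time = 36
  J3 runs 2 units, time = 38
  J4 runs 2 units, time = 40
  J1 runs 2 units, time = 42
  J2 runs 2 units, time = 44
  J3 runs 2 units, time = 46
  J4 runs 2 units, time = 48
  J1 runs 1 units, time = 49
  J4 runs 2 units, time = 51
  J4 runs 1 units, time = 52
Finish times: [49, 44, 46, 52]
Average turnaround = 191/4 = 47.75

47.75


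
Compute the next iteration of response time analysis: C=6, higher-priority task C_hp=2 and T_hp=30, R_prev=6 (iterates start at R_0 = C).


R_next = C + ceil(R_prev / T_hp) * C_hp
ceil(6 / 30) = ceil(0.2) = 1
Interference = 1 * 2 = 2
R_next = 6 + 2 = 8

8


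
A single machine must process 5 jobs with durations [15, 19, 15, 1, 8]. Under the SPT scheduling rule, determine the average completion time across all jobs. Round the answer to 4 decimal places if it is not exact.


Sort jobs by processing time (SPT order): [1, 8, 15, 15, 19]
Compute completion times sequentially:
  Job 1: processing = 1, completes at 1
  Job 2: processing = 8, completes at 9
  Job 3: processing = 15, completes at 24
  Job 4: processing = 15, completes at 39
  Job 5: processing = 19, completes at 58
Sum of completion times = 131
Average completion time = 131/5 = 26.2

26.2
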